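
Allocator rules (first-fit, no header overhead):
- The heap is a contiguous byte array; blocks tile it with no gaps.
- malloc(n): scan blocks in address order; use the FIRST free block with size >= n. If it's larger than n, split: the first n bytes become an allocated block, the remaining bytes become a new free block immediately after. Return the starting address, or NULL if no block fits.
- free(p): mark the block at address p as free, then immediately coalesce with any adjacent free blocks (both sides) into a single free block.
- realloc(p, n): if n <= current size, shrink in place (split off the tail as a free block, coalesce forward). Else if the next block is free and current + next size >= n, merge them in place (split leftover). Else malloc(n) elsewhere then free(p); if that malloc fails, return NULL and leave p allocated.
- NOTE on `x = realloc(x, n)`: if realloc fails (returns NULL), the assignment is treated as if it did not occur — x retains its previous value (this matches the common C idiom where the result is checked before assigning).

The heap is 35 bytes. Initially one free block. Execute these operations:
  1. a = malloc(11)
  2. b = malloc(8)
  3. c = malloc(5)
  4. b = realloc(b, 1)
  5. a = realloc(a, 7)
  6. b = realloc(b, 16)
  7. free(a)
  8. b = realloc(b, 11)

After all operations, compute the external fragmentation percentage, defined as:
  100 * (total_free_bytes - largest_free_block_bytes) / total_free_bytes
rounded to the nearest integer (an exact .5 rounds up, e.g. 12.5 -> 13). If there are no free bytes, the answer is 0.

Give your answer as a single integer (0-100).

Op 1: a = malloc(11) -> a = 0; heap: [0-10 ALLOC][11-34 FREE]
Op 2: b = malloc(8) -> b = 11; heap: [0-10 ALLOC][11-18 ALLOC][19-34 FREE]
Op 3: c = malloc(5) -> c = 19; heap: [0-10 ALLOC][11-18 ALLOC][19-23 ALLOC][24-34 FREE]
Op 4: b = realloc(b, 1) -> b = 11; heap: [0-10 ALLOC][11-11 ALLOC][12-18 FREE][19-23 ALLOC][24-34 FREE]
Op 5: a = realloc(a, 7) -> a = 0; heap: [0-6 ALLOC][7-10 FREE][11-11 ALLOC][12-18 FREE][19-23 ALLOC][24-34 FREE]
Op 6: b = realloc(b, 16) -> NULL (b unchanged); heap: [0-6 ALLOC][7-10 FREE][11-11 ALLOC][12-18 FREE][19-23 ALLOC][24-34 FREE]
Op 7: free(a) -> (freed a); heap: [0-10 FREE][11-11 ALLOC][12-18 FREE][19-23 ALLOC][24-34 FREE]
Op 8: b = realloc(b, 11) -> b = 0; heap: [0-10 ALLOC][11-18 FREE][19-23 ALLOC][24-34 FREE]
Free blocks: [8 11] total_free=19 largest=11 -> 100*(19-11)/19 = 800/19 ≈ 42.105 -> rounds to 42

Answer: 42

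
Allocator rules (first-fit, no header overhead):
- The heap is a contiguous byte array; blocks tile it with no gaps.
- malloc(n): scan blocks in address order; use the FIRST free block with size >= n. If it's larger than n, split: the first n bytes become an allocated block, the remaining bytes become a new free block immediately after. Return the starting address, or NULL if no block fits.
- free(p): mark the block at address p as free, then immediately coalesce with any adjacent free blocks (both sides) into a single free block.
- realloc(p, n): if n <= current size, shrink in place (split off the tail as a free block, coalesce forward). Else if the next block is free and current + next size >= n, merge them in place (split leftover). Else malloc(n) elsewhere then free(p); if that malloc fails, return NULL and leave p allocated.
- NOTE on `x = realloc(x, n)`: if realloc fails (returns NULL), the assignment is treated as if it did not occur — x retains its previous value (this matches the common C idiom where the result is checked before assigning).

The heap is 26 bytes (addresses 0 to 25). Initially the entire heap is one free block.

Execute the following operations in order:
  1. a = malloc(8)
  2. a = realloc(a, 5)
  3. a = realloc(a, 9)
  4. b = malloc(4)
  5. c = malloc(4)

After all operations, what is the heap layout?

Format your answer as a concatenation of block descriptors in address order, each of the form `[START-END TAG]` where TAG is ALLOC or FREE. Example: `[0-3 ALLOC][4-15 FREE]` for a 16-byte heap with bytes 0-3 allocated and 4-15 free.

Answer: [0-8 ALLOC][9-12 ALLOC][13-16 ALLOC][17-25 FREE]

Derivation:
Op 1: a = malloc(8) -> a = 0; heap: [0-7 ALLOC][8-25 FREE]
Op 2: a = realloc(a, 5) -> a = 0; heap: [0-4 ALLOC][5-25 FREE]
Op 3: a = realloc(a, 9) -> a = 0; heap: [0-8 ALLOC][9-25 FREE]
Op 4: b = malloc(4) -> b = 9; heap: [0-8 ALLOC][9-12 ALLOC][13-25 FREE]
Op 5: c = malloc(4) -> c = 13; heap: [0-8 ALLOC][9-12 ALLOC][13-16 ALLOC][17-25 FREE]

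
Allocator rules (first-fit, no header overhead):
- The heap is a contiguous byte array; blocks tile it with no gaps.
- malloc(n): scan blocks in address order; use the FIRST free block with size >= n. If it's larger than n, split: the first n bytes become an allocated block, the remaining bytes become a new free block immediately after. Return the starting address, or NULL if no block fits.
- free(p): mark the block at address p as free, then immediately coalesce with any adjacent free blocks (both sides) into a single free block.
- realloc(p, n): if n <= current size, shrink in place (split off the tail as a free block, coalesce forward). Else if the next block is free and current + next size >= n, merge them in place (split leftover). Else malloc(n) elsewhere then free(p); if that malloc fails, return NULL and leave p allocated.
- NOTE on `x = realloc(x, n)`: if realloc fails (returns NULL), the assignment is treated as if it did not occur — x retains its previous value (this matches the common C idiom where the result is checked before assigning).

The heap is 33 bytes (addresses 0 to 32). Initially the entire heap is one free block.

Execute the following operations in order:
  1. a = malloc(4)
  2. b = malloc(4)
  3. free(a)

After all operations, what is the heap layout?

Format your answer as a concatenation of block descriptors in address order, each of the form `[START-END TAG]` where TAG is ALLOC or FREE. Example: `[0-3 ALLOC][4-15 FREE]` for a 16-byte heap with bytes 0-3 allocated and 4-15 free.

Answer: [0-3 FREE][4-7 ALLOC][8-32 FREE]

Derivation:
Op 1: a = malloc(4) -> a = 0; heap: [0-3 ALLOC][4-32 FREE]
Op 2: b = malloc(4) -> b = 4; heap: [0-3 ALLOC][4-7 ALLOC][8-32 FREE]
Op 3: free(a) -> (freed a); heap: [0-3 FREE][4-7 ALLOC][8-32 FREE]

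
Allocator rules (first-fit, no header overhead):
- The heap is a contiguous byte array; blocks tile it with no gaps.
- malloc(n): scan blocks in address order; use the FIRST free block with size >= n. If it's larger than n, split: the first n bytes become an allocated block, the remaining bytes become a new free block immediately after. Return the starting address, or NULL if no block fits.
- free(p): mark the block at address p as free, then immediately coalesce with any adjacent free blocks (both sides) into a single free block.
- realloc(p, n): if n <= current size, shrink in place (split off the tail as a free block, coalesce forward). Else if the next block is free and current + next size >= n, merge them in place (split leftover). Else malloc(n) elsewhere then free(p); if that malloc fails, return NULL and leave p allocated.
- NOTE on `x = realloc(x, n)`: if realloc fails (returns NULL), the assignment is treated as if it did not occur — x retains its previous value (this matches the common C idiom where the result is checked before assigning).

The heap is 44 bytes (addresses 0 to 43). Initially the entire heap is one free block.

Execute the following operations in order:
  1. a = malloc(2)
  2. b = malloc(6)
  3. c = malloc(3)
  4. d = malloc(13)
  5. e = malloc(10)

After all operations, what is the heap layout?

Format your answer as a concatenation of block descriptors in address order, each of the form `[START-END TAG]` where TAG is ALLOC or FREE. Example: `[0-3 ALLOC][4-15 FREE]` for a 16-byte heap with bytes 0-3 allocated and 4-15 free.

Op 1: a = malloc(2) -> a = 0; heap: [0-1 ALLOC][2-43 FREE]
Op 2: b = malloc(6) -> b = 2; heap: [0-1 ALLOC][2-7 ALLOC][8-43 FREE]
Op 3: c = malloc(3) -> c = 8; heap: [0-1 ALLOC][2-7 ALLOC][8-10 ALLOC][11-43 FREE]
Op 4: d = malloc(13) -> d = 11; heap: [0-1 ALLOC][2-7 ALLOC][8-10 ALLOC][11-23 ALLOC][24-43 FREE]
Op 5: e = malloc(10) -> e = 24; heap: [0-1 ALLOC][2-7 ALLOC][8-10 ALLOC][11-23 ALLOC][24-33 ALLOC][34-43 FREE]

Answer: [0-1 ALLOC][2-7 ALLOC][8-10 ALLOC][11-23 ALLOC][24-33 ALLOC][34-43 FREE]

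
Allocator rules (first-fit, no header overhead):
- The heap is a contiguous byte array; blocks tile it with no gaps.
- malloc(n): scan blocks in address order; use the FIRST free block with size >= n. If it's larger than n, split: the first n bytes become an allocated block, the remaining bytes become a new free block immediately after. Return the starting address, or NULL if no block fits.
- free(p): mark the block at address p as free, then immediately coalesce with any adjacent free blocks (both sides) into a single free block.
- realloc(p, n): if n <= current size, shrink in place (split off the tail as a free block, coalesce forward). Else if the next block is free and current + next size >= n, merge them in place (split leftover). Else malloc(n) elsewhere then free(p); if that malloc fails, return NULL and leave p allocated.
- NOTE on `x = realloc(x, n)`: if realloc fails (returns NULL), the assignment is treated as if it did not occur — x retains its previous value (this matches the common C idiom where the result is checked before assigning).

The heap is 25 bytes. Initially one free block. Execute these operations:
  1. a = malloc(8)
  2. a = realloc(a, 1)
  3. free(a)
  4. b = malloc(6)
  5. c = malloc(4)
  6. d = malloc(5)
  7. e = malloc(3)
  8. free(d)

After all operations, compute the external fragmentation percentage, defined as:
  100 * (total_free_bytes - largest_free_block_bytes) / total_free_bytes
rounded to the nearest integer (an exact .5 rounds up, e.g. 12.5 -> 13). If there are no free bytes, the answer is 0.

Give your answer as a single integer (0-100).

Answer: 42

Derivation:
Op 1: a = malloc(8) -> a = 0; heap: [0-7 ALLOC][8-24 FREE]
Op 2: a = realloc(a, 1) -> a = 0; heap: [0-0 ALLOC][1-24 FREE]
Op 3: free(a) -> (freed a); heap: [0-24 FREE]
Op 4: b = malloc(6) -> b = 0; heap: [0-5 ALLOC][6-24 FREE]
Op 5: c = malloc(4) -> c = 6; heap: [0-5 ALLOC][6-9 ALLOC][10-24 FREE]
Op 6: d = malloc(5) -> d = 10; heap: [0-5 ALLOC][6-9 ALLOC][10-14 ALLOC][15-24 FREE]
Op 7: e = malloc(3) -> e = 15; heap: [0-5 ALLOC][6-9 ALLOC][10-14 ALLOC][15-17 ALLOC][18-24 FREE]
Op 8: free(d) -> (freed d); heap: [0-5 ALLOC][6-9 ALLOC][10-14 FREE][15-17 ALLOC][18-24 FREE]
Free blocks: [5 7] total_free=12 largest=7 -> 100*(12-7)/12 = 500/12 ≈ 41.667 -> rounds to 42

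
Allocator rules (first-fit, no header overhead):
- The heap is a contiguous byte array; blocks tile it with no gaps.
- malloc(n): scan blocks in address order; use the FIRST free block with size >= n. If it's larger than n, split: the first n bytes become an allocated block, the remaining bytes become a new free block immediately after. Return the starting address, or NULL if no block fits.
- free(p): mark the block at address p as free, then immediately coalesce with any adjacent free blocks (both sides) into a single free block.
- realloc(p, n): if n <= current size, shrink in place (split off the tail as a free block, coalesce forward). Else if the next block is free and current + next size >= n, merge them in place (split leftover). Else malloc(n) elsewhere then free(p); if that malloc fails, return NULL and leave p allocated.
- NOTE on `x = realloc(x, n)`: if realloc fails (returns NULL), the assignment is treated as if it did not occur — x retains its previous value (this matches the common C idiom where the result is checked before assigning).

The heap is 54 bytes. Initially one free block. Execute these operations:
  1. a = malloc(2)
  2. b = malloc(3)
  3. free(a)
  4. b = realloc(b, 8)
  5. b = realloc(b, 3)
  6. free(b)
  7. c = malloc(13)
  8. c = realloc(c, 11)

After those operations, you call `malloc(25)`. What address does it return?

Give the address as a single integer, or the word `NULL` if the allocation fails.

Answer: 11

Derivation:
Op 1: a = malloc(2) -> a = 0; heap: [0-1 ALLOC][2-53 FREE]
Op 2: b = malloc(3) -> b = 2; heap: [0-1 ALLOC][2-4 ALLOC][5-53 FREE]
Op 3: free(a) -> (freed a); heap: [0-1 FREE][2-4 ALLOC][5-53 FREE]
Op 4: b = realloc(b, 8) -> b = 2; heap: [0-1 FREE][2-9 ALLOC][10-53 FREE]
Op 5: b = realloc(b, 3) -> b = 2; heap: [0-1 FREE][2-4 ALLOC][5-53 FREE]
Op 6: free(b) -> (freed b); heap: [0-53 FREE]
Op 7: c = malloc(13) -> c = 0; heap: [0-12 ALLOC][13-53 FREE]
Op 8: c = realloc(c, 11) -> c = 0; heap: [0-10 ALLOC][11-53 FREE]
malloc(25): first-fit scan over [0-10 ALLOC][11-53 FREE] -> 11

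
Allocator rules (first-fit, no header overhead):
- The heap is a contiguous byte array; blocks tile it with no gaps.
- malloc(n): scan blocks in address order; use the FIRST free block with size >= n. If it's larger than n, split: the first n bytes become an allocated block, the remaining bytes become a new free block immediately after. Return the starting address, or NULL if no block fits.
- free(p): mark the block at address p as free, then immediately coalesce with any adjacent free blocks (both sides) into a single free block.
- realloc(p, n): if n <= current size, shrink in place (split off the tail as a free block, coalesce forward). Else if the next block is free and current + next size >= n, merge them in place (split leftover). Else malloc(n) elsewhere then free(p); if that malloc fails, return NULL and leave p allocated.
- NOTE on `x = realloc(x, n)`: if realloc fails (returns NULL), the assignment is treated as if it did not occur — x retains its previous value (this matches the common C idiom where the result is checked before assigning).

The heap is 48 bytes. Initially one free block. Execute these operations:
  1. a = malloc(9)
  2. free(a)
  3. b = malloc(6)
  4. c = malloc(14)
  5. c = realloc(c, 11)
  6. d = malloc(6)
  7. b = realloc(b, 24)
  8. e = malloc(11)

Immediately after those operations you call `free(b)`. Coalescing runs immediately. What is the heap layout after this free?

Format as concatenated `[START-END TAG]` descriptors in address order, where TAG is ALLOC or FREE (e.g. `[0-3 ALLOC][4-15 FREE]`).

Answer: [0-5 FREE][6-16 ALLOC][17-22 ALLOC][23-47 FREE]

Derivation:
Op 1: a = malloc(9) -> a = 0; heap: [0-8 ALLOC][9-47 FREE]
Op 2: free(a) -> (freed a); heap: [0-47 FREE]
Op 3: b = malloc(6) -> b = 0; heap: [0-5 ALLOC][6-47 FREE]
Op 4: c = malloc(14) -> c = 6; heap: [0-5 ALLOC][6-19 ALLOC][20-47 FREE]
Op 5: c = realloc(c, 11) -> c = 6; heap: [0-5 ALLOC][6-16 ALLOC][17-47 FREE]
Op 6: d = malloc(6) -> d = 17; heap: [0-5 ALLOC][6-16 ALLOC][17-22 ALLOC][23-47 FREE]
Op 7: b = realloc(b, 24) -> b = 23; heap: [0-5 FREE][6-16 ALLOC][17-22 ALLOC][23-46 ALLOC][47-47 FREE]
Op 8: e = malloc(11) -> e = NULL; heap: [0-5 FREE][6-16 ALLOC][17-22 ALLOC][23-46 ALLOC][47-47 FREE]
free(b): b = 23 -> block [23-46 ALLOC]; mark free, coalesce with adjacent free neighbors -> [0-5 FREE][6-16 ALLOC][17-22 ALLOC][23-47 FREE]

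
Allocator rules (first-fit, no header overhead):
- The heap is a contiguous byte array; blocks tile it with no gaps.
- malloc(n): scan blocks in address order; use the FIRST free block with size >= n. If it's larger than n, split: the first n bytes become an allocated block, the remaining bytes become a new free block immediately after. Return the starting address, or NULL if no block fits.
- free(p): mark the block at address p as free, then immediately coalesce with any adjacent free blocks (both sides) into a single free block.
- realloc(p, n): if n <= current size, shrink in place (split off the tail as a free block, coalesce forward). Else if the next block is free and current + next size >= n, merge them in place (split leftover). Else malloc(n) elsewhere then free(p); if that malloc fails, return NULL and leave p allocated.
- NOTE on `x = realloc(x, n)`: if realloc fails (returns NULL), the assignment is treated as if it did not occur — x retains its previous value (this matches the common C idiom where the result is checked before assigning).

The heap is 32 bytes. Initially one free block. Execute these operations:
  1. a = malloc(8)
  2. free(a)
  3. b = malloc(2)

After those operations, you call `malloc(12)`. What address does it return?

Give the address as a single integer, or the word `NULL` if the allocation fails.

Answer: 2

Derivation:
Op 1: a = malloc(8) -> a = 0; heap: [0-7 ALLOC][8-31 FREE]
Op 2: free(a) -> (freed a); heap: [0-31 FREE]
Op 3: b = malloc(2) -> b = 0; heap: [0-1 ALLOC][2-31 FREE]
malloc(12): first-fit scan over [0-1 ALLOC][2-31 FREE] -> 2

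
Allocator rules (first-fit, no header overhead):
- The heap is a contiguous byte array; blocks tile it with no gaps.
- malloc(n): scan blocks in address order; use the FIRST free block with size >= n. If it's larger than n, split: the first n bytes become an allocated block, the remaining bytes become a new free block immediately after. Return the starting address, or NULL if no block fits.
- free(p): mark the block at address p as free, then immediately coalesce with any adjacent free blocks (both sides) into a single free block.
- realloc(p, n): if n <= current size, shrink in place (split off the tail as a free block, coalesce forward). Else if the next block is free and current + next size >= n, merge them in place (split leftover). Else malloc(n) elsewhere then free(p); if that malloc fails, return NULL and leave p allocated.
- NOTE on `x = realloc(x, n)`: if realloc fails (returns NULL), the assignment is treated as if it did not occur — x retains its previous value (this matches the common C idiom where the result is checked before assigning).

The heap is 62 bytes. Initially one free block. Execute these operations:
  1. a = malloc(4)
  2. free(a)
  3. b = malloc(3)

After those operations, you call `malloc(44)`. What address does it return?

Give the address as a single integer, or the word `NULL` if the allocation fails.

Answer: 3

Derivation:
Op 1: a = malloc(4) -> a = 0; heap: [0-3 ALLOC][4-61 FREE]
Op 2: free(a) -> (freed a); heap: [0-61 FREE]
Op 3: b = malloc(3) -> b = 0; heap: [0-2 ALLOC][3-61 FREE]
malloc(44): first-fit scan over [0-2 ALLOC][3-61 FREE] -> 3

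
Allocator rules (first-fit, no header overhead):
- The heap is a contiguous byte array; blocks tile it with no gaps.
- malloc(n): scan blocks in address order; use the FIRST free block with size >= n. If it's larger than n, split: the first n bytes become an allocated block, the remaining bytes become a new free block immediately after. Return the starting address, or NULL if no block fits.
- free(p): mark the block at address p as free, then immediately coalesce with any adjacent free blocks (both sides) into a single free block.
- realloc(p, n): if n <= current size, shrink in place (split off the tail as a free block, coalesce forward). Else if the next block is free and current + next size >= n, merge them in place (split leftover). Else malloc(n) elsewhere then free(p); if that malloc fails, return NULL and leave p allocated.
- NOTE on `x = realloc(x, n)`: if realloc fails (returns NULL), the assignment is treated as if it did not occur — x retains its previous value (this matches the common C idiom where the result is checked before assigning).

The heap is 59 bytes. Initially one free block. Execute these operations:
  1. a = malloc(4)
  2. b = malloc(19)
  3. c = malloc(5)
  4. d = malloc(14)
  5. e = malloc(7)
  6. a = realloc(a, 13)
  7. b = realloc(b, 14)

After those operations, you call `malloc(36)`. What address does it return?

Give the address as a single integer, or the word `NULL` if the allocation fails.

Op 1: a = malloc(4) -> a = 0; heap: [0-3 ALLOC][4-58 FREE]
Op 2: b = malloc(19) -> b = 4; heap: [0-3 ALLOC][4-22 ALLOC][23-58 FREE]
Op 3: c = malloc(5) -> c = 23; heap: [0-3 ALLOC][4-22 ALLOC][23-27 ALLOC][28-58 FREE]
Op 4: d = malloc(14) -> d = 28; heap: [0-3 ALLOC][4-22 ALLOC][23-27 ALLOC][28-41 ALLOC][42-58 FREE]
Op 5: e = malloc(7) -> e = 42; heap: [0-3 ALLOC][4-22 ALLOC][23-27 ALLOC][28-41 ALLOC][42-48 ALLOC][49-58 FREE]
Op 6: a = realloc(a, 13) -> NULL (a unchanged); heap: [0-3 ALLOC][4-22 ALLOC][23-27 ALLOC][28-41 ALLOC][42-48 ALLOC][49-58 FREE]
Op 7: b = realloc(b, 14) -> b = 4; heap: [0-3 ALLOC][4-17 ALLOC][18-22 FREE][23-27 ALLOC][28-41 ALLOC][42-48 ALLOC][49-58 FREE]
malloc(36): first-fit scan over [0-3 ALLOC][4-17 ALLOC][18-22 FREE][23-27 ALLOC][28-41 ALLOC][42-48 ALLOC][49-58 FREE] -> NULL

Answer: NULL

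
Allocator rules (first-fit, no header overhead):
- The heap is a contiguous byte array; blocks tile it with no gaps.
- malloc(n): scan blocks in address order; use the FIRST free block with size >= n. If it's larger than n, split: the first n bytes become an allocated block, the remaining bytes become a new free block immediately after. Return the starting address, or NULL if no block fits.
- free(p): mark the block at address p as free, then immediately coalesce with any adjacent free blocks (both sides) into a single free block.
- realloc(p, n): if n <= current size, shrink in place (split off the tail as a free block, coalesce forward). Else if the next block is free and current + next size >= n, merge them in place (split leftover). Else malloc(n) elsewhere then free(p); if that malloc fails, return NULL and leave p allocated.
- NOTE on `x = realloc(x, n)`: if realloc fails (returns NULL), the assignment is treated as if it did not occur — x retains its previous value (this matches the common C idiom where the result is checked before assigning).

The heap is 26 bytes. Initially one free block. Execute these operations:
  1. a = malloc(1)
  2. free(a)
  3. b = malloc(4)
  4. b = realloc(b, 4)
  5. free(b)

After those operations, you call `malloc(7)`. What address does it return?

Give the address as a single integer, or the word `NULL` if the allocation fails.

Op 1: a = malloc(1) -> a = 0; heap: [0-0 ALLOC][1-25 FREE]
Op 2: free(a) -> (freed a); heap: [0-25 FREE]
Op 3: b = malloc(4) -> b = 0; heap: [0-3 ALLOC][4-25 FREE]
Op 4: b = realloc(b, 4) -> b = 0; heap: [0-3 ALLOC][4-25 FREE]
Op 5: free(b) -> (freed b); heap: [0-25 FREE]
malloc(7): first-fit scan over [0-25 FREE] -> 0

Answer: 0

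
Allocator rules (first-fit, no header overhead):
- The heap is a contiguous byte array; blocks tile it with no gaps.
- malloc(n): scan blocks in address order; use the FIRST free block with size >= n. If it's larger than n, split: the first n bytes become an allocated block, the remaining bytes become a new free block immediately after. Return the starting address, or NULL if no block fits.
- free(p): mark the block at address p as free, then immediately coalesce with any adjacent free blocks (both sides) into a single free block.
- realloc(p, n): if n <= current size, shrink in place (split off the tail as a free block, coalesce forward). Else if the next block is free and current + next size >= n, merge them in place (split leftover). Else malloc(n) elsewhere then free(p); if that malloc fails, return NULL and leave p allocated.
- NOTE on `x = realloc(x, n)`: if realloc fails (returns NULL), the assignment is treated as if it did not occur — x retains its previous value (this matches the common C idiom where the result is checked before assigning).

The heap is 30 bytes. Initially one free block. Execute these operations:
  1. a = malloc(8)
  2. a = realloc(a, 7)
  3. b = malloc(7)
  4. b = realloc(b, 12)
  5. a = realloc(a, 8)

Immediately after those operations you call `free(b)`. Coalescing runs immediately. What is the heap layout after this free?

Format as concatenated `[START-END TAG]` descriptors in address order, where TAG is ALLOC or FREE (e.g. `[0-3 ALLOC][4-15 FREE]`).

Op 1: a = malloc(8) -> a = 0; heap: [0-7 ALLOC][8-29 FREE]
Op 2: a = realloc(a, 7) -> a = 0; heap: [0-6 ALLOC][7-29 FREE]
Op 3: b = malloc(7) -> b = 7; heap: [0-6 ALLOC][7-13 ALLOC][14-29 FREE]
Op 4: b = realloc(b, 12) -> b = 7; heap: [0-6 ALLOC][7-18 ALLOC][19-29 FREE]
Op 5: a = realloc(a, 8) -> a = 19; heap: [0-6 FREE][7-18 ALLOC][19-26 ALLOC][27-29 FREE]
free(b): b = 7 -> block [7-18 ALLOC]; mark free, coalesce with adjacent free neighbors -> [0-18 FREE][19-26 ALLOC][27-29 FREE]

Answer: [0-18 FREE][19-26 ALLOC][27-29 FREE]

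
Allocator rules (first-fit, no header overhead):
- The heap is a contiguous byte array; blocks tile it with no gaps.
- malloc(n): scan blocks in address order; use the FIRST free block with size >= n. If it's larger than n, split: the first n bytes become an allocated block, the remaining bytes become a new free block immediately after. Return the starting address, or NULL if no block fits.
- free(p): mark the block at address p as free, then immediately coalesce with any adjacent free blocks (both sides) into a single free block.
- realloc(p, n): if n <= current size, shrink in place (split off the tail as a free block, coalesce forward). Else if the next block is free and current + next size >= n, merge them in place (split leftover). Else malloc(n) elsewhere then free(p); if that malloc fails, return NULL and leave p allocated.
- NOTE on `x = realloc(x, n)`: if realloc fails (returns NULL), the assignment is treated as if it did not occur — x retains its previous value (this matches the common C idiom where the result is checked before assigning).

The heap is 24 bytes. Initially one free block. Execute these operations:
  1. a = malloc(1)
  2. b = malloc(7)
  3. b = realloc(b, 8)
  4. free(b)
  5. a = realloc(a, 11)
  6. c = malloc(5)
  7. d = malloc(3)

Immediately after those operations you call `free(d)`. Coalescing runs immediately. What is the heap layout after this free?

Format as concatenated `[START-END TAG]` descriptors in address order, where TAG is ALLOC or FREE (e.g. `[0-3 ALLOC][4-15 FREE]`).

Op 1: a = malloc(1) -> a = 0; heap: [0-0 ALLOC][1-23 FREE]
Op 2: b = malloc(7) -> b = 1; heap: [0-0 ALLOC][1-7 ALLOC][8-23 FREE]
Op 3: b = realloc(b, 8) -> b = 1; heap: [0-0 ALLOC][1-8 ALLOC][9-23 FREE]
Op 4: free(b) -> (freed b); heap: [0-0 ALLOC][1-23 FREE]
Op 5: a = realloc(a, 11) -> a = 0; heap: [0-10 ALLOC][11-23 FREE]
Op 6: c = malloc(5) -> c = 11; heap: [0-10 ALLOC][11-15 ALLOC][16-23 FREE]
Op 7: d = malloc(3) -> d = 16; heap: [0-10 ALLOC][11-15 ALLOC][16-18 ALLOC][19-23 FREE]
free(d): d = 16 -> block [16-18 ALLOC]; mark free, coalesce with adjacent free neighbors -> [0-10 ALLOC][11-15 ALLOC][16-23 FREE]

Answer: [0-10 ALLOC][11-15 ALLOC][16-23 FREE]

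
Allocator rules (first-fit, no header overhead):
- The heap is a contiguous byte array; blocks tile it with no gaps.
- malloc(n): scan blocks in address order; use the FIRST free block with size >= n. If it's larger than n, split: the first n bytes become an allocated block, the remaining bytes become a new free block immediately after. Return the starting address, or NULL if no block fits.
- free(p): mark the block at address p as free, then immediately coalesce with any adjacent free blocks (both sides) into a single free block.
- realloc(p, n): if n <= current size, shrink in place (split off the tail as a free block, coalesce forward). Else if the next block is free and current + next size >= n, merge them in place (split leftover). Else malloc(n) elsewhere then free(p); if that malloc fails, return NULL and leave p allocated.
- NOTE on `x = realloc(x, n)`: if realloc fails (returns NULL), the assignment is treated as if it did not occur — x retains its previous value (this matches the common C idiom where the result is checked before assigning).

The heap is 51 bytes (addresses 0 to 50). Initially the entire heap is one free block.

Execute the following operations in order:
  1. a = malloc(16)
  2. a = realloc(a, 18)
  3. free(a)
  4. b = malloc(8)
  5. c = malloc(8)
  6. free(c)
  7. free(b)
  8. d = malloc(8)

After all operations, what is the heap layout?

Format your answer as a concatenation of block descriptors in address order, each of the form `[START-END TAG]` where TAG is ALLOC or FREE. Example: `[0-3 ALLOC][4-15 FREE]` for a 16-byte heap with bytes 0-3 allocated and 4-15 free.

Op 1: a = malloc(16) -> a = 0; heap: [0-15 ALLOC][16-50 FREE]
Op 2: a = realloc(a, 18) -> a = 0; heap: [0-17 ALLOC][18-50 FREE]
Op 3: free(a) -> (freed a); heap: [0-50 FREE]
Op 4: b = malloc(8) -> b = 0; heap: [0-7 ALLOC][8-50 FREE]
Op 5: c = malloc(8) -> c = 8; heap: [0-7 ALLOC][8-15 ALLOC][16-50 FREE]
Op 6: free(c) -> (freed c); heap: [0-7 ALLOC][8-50 FREE]
Op 7: free(b) -> (freed b); heap: [0-50 FREE]
Op 8: d = malloc(8) -> d = 0; heap: [0-7 ALLOC][8-50 FREE]

Answer: [0-7 ALLOC][8-50 FREE]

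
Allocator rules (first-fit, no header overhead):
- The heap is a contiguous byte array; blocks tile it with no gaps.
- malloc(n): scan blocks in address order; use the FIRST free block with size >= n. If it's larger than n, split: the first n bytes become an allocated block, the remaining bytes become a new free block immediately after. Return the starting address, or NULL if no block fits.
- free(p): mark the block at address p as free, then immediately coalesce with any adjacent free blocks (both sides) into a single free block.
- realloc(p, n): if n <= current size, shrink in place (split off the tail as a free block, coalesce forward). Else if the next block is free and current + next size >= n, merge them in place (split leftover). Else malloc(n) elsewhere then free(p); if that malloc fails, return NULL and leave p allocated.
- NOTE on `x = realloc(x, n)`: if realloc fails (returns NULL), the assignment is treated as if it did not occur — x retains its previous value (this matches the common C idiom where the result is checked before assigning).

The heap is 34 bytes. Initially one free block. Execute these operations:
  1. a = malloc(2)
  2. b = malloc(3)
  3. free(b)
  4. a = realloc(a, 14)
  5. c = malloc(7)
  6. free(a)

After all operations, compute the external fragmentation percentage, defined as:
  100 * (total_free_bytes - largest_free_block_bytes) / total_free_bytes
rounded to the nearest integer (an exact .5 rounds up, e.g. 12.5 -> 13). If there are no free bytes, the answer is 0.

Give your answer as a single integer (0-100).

Answer: 48

Derivation:
Op 1: a = malloc(2) -> a = 0; heap: [0-1 ALLOC][2-33 FREE]
Op 2: b = malloc(3) -> b = 2; heap: [0-1 ALLOC][2-4 ALLOC][5-33 FREE]
Op 3: free(b) -> (freed b); heap: [0-1 ALLOC][2-33 FREE]
Op 4: a = realloc(a, 14) -> a = 0; heap: [0-13 ALLOC][14-33 FREE]
Op 5: c = malloc(7) -> c = 14; heap: [0-13 ALLOC][14-20 ALLOC][21-33 FREE]
Op 6: free(a) -> (freed a); heap: [0-13 FREE][14-20 ALLOC][21-33 FREE]
Free blocks: [14 13] total_free=27 largest=14 -> 100*(27-14)/27 = 1300/27 ≈ 48.148 -> rounds to 48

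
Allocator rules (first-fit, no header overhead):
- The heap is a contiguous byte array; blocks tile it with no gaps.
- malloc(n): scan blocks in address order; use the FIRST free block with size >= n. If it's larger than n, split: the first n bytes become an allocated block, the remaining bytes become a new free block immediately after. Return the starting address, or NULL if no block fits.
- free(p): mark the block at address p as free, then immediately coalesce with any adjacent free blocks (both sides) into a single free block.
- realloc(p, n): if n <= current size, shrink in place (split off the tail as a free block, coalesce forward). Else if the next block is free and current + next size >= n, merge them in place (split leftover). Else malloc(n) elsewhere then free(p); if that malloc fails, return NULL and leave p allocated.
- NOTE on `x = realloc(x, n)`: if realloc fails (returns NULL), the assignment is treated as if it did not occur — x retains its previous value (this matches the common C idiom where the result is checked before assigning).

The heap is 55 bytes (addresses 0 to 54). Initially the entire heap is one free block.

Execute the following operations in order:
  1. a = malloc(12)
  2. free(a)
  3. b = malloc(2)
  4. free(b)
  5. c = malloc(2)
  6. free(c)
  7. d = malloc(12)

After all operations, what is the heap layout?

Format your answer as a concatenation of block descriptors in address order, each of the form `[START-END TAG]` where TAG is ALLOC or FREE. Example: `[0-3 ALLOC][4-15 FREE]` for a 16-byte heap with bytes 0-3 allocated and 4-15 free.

Answer: [0-11 ALLOC][12-54 FREE]

Derivation:
Op 1: a = malloc(12) -> a = 0; heap: [0-11 ALLOC][12-54 FREE]
Op 2: free(a) -> (freed a); heap: [0-54 FREE]
Op 3: b = malloc(2) -> b = 0; heap: [0-1 ALLOC][2-54 FREE]
Op 4: free(b) -> (freed b); heap: [0-54 FREE]
Op 5: c = malloc(2) -> c = 0; heap: [0-1 ALLOC][2-54 FREE]
Op 6: free(c) -> (freed c); heap: [0-54 FREE]
Op 7: d = malloc(12) -> d = 0; heap: [0-11 ALLOC][12-54 FREE]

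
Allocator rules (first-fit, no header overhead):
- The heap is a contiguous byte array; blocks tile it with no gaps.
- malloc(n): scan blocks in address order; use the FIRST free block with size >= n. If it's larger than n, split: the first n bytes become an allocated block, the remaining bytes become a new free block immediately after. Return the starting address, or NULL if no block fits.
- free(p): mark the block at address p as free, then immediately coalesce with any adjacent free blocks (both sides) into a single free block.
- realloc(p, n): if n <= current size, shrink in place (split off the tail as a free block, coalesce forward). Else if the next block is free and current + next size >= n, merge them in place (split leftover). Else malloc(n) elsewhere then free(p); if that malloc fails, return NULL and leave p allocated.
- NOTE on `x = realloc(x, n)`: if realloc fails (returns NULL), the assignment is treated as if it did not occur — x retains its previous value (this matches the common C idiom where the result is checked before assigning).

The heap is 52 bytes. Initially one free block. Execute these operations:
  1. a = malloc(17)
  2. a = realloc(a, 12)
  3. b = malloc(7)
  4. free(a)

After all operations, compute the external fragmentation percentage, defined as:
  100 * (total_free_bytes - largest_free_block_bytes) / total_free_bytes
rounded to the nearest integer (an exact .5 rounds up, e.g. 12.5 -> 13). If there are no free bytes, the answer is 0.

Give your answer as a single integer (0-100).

Answer: 27

Derivation:
Op 1: a = malloc(17) -> a = 0; heap: [0-16 ALLOC][17-51 FREE]
Op 2: a = realloc(a, 12) -> a = 0; heap: [0-11 ALLOC][12-51 FREE]
Op 3: b = malloc(7) -> b = 12; heap: [0-11 ALLOC][12-18 ALLOC][19-51 FREE]
Op 4: free(a) -> (freed a); heap: [0-11 FREE][12-18 ALLOC][19-51 FREE]
Free blocks: [12 33] total_free=45 largest=33 -> 100*(45-33)/45 = 1200/45 ≈ 26.667 -> rounds to 27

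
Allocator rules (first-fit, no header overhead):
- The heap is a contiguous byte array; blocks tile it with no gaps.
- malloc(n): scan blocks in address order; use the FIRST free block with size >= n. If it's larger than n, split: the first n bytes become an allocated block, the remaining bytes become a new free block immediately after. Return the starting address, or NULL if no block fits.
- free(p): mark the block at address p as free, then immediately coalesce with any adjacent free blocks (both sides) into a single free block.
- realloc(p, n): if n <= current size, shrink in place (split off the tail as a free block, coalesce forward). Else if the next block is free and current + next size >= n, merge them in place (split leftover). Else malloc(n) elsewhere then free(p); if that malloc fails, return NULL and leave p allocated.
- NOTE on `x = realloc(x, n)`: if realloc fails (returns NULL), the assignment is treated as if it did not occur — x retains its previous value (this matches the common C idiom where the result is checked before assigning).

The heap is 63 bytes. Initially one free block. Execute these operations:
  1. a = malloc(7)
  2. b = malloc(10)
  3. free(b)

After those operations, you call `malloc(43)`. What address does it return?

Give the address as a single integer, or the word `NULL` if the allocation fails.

Op 1: a = malloc(7) -> a = 0; heap: [0-6 ALLOC][7-62 FREE]
Op 2: b = malloc(10) -> b = 7; heap: [0-6 ALLOC][7-16 ALLOC][17-62 FREE]
Op 3: free(b) -> (freed b); heap: [0-6 ALLOC][7-62 FREE]
malloc(43): first-fit scan over [0-6 ALLOC][7-62 FREE] -> 7

Answer: 7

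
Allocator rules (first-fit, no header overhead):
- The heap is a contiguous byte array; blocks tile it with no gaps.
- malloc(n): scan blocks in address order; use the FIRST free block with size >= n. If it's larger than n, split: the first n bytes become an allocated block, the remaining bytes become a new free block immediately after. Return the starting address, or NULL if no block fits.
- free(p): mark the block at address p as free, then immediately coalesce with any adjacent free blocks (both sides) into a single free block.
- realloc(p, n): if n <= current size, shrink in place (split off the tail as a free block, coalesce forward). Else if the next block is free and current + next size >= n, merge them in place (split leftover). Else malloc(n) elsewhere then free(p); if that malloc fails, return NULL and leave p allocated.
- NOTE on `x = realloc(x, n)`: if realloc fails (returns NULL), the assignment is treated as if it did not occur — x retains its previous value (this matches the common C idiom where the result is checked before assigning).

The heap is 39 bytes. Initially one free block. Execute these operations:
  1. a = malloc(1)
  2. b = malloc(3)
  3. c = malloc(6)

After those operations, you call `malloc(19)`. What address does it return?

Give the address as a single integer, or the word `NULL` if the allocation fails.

Op 1: a = malloc(1) -> a = 0; heap: [0-0 ALLOC][1-38 FREE]
Op 2: b = malloc(3) -> b = 1; heap: [0-0 ALLOC][1-3 ALLOC][4-38 FREE]
Op 3: c = malloc(6) -> c = 4; heap: [0-0 ALLOC][1-3 ALLOC][4-9 ALLOC][10-38 FREE]
malloc(19): first-fit scan over [0-0 ALLOC][1-3 ALLOC][4-9 ALLOC][10-38 FREE] -> 10

Answer: 10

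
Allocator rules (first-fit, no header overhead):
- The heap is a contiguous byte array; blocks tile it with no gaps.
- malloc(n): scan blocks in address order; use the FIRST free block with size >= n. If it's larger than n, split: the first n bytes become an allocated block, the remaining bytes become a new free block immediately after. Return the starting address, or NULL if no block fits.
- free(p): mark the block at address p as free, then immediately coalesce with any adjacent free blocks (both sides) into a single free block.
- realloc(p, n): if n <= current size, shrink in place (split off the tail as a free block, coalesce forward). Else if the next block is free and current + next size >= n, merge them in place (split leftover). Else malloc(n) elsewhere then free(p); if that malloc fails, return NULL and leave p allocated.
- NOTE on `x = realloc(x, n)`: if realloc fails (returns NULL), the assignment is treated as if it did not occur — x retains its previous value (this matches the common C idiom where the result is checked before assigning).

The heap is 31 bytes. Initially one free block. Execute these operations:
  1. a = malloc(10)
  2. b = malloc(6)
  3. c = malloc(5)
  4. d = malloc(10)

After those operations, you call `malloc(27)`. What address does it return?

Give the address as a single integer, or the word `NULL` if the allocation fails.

Answer: NULL

Derivation:
Op 1: a = malloc(10) -> a = 0; heap: [0-9 ALLOC][10-30 FREE]
Op 2: b = malloc(6) -> b = 10; heap: [0-9 ALLOC][10-15 ALLOC][16-30 FREE]
Op 3: c = malloc(5) -> c = 16; heap: [0-9 ALLOC][10-15 ALLOC][16-20 ALLOC][21-30 FREE]
Op 4: d = malloc(10) -> d = 21; heap: [0-9 ALLOC][10-15 ALLOC][16-20 ALLOC][21-30 ALLOC]
malloc(27): first-fit scan over [0-9 ALLOC][10-15 ALLOC][16-20 ALLOC][21-30 ALLOC] -> NULL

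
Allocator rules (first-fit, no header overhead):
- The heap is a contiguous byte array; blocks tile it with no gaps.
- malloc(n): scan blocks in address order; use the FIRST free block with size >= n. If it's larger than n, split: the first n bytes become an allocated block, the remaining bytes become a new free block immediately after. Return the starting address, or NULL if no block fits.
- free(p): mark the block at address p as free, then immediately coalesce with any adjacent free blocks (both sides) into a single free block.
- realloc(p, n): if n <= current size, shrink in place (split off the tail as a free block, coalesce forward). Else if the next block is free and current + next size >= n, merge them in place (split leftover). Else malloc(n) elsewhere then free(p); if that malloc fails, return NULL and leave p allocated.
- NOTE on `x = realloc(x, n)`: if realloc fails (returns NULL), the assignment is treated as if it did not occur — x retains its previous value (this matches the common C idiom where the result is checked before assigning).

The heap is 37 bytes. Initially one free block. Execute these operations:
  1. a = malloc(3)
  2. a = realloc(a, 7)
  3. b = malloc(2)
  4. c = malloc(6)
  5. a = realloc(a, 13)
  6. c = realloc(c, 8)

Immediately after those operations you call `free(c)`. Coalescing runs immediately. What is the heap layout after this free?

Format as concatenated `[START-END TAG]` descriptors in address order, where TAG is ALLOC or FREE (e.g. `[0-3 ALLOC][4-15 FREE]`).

Op 1: a = malloc(3) -> a = 0; heap: [0-2 ALLOC][3-36 FREE]
Op 2: a = realloc(a, 7) -> a = 0; heap: [0-6 ALLOC][7-36 FREE]
Op 3: b = malloc(2) -> b = 7; heap: [0-6 ALLOC][7-8 ALLOC][9-36 FREE]
Op 4: c = malloc(6) -> c = 9; heap: [0-6 ALLOC][7-8 ALLOC][9-14 ALLOC][15-36 FREE]
Op 5: a = realloc(a, 13) -> a = 15; heap: [0-6 FREE][7-8 ALLOC][9-14 ALLOC][15-27 ALLOC][28-36 FREE]
Op 6: c = realloc(c, 8) -> c = 28; heap: [0-6 FREE][7-8 ALLOC][9-14 FREE][15-27 ALLOC][28-35 ALLOC][36-36 FREE]
free(c): c = 28 -> block [28-35 ALLOC]; mark free, coalesce with adjacent free neighbors -> [0-6 FREE][7-8 ALLOC][9-14 FREE][15-27 ALLOC][28-36 FREE]

Answer: [0-6 FREE][7-8 ALLOC][9-14 FREE][15-27 ALLOC][28-36 FREE]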